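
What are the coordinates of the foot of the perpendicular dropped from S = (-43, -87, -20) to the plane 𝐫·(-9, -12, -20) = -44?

The perpendicular from S has direction n = (-9, -12, -20): r = (-43, -87, -20) + λ(-9, -12, -20).
Substitute into the plane: n·(S + λn) = -44 gives 1831 + 625λ = -44, so λ = -3.
Foot = (-43, -87, -20) + (-3)·(-9, -12, -20) = (-16, -51, 40).

(-16, -51, 40)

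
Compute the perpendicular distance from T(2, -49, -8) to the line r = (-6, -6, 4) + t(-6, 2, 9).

11√13

Direction vector d = (-6, 2, 9).
AP = (8, -43, -12), and AP × d = (-363, 0, -242).
|AP × d|² = 190333 and |d|² = 121, so the distance is √(190333/121) = √1573 = 11√13.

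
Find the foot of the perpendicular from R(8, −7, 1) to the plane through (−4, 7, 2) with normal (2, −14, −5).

The perpendicular from R has direction n = (2, −14, −5): r = (8, −7, 1) + λ(2, −14, −5).
Substitute into the plane: n·(R + λn) = -116 gives 109 + 225λ = -116, so λ = -1.
Foot = (8, −7, 1) + (-1)·(2, −14, −5) = (6, 7, 6).

(6, 7, 6)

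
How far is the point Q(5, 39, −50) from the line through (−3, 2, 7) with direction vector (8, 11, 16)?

√4241

Direction vector d = (8, 11, 16).
AP = (8, 37, −57), and AP × d = (1219, −584, −208).
|AP × d|² = 1870281 and |d|² = 441, so the distance is √(1870281/441) = √4241.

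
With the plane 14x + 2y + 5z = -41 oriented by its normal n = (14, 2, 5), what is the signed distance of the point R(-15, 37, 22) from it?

1

n·R − (-41) = 15.
|n| = 15, so the signed distance is 15/15 = 1.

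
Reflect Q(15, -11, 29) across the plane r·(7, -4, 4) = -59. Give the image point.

(-41, 21, -3)

With n = (7, -4, 4), the signed offset is (n·Q − (-59))/|n|² = 324/81 = 4.
Q' = Q − 2t·n = (15, -11, 29) − 8·(7, -4, 4) = (-41, 21, -3).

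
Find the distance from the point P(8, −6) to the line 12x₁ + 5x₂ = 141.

d = |12·8 + 5·(-6) − 141| / √(144 + 25) = |-75|/13 = 75/13.

75/13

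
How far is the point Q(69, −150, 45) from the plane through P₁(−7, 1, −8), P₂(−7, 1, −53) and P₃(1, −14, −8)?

P₁P₂ = (0, 0, −45) and P₁P₃ = (8, −15, 0), so a normal is n = P₁P₂ × P₁P₃ = (−675, −360, 0).
d = |(-675)·69 + (-360)·(-150) − 4365| / √(455625 + 129600 + 0) = |3060| / 765 = 4.

4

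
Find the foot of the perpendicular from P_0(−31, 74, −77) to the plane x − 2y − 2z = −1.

(-85/3, 206/3, -247/3)

The perpendicular from P_0 has direction n = (1, −2, −2): r = (−31, 74, −77) + μ(1, −2, −2).
Substitute into the plane: n·(P_0 + μn) = -1 gives -25 + 9μ = -1, so μ = 8/3.
Foot = (−31, 74, −77) + (8/3)·(1, −2, −2) = (−85/3, 206/3, −247/3).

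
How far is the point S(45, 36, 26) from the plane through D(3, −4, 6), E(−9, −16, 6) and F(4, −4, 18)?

DE = (−12, −12, 0) and DF = (1, 0, 12), so a normal is n = DE × DF = (−144, 144, 12).
n = (−144, 144, 12); n·P − (-936) = -48; |n| = 204; distance = 48/204 = 4/17.

4/17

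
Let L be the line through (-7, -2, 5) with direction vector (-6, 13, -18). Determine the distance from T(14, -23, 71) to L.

3√53

Direction vector d = (-6, 13, -18).
AP = (21, -21, 66), and AP × d = (-480, -18, 147).
|AP × d|² = 252333 and |d|² = 529, so the distance is √(252333/529) = √477 = 3√53.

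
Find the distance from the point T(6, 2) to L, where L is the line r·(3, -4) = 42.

The normal to the line is n = (3, -4) with |n| = 5.
|n·T − 42| = |10 − 42| = 32, so the distance is 32/5.

32/5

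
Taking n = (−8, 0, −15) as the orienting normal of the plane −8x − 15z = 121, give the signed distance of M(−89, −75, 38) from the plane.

21/17

n·M − 121 = 21.
|n| = 17, so the signed distance is 21/17.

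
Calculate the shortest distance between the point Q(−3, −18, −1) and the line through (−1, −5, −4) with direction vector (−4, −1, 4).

Direction vector d = (−4, −1, 4).
AP = (−2, −13, 3), and AP × d = (−49, −4, −50).
|AP × d|² = 4917 and |d|² = 33, so the distance is √(4917/33) = √149.

√149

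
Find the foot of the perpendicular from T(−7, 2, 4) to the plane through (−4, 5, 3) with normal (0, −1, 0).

n = (0, −1, 0), |n|² = 1, and n·T − (-5) = 3.
t = 3/1 = 3, so the foot is T − t·n = (−7, 2, 4) − 3·(0, −1, 0) = (−7, 5, 4).

(-7, 5, 4)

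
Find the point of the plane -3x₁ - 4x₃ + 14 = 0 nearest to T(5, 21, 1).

The perpendicular from T has direction n = (-3, 0, -4): r = (5, 21, 1) + μ(-3, 0, -4).
Substitute into the plane: n·(T + μn) = -14 gives -19 + 25μ = -14, so μ = 1/5.
Foot = (5, 21, 1) + (1/5)·(-3, 0, -4) = (22/5, 21, 1/5).

(22/5, 21, 1/5)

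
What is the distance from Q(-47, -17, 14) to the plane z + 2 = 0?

Normal vector n = (0, 0, 1), and n·(-47, -17, 14) - (-2) = 16.
|n| = √(0 + 0 + 1) = 1, so the distance is |16|/1 = 16.

16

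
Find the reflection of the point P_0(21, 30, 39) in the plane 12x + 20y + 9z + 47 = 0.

(-27, -50, 3)

n = (12, 20, 9), |n|² = 625, n·P_0 − (-47) = 1250, so t = 1250/625 = 2.
Foot F = P_0 − 2·n = (-3, -10, 21); the reflection is 2F − P_0 = (-27, -50, 3).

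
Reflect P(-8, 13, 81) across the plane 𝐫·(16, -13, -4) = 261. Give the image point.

n = (16, -13, -4), |n|² = 441, n·P − 261 = -882, so t = -882/441 = -2.
Foot F = P − (-2)·n = (24, -13, 73); the reflection is 2F − P = (56, -39, 65).

(56, -39, 65)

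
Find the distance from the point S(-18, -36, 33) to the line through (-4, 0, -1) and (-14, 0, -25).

A direction vector is d = (-10, 0, -24).
AP = (-14, -36, 34), and AP × d = (864, -676, -360).
|AP × d|² = 1333072 and |d|² = 676, so the distance is √(1333072/676) = √1972 = 2√493.

2√493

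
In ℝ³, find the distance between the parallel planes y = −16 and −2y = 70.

Divide the second equation by -2 to match normals: y = -35.
With common normal n = (0, 1, 0) (|n| = 1), the distance is |(-16) − (-35)|/|n| = 19/1 = 19.

19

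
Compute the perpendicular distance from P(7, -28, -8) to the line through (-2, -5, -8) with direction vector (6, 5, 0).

Direction vector d = (6, 5, 0).
AP = (9, -23, 0); AP·d = -61, |AP|² = 610, |d|² = 61.
distance² = |AP|² − (AP·d)²/|d|² = 610 − 3721/61 = 549, so the distance is 3√61.

3√61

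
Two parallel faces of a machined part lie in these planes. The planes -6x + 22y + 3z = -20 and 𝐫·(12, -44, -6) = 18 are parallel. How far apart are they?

Divide the second equation by -2 to match normals: -6x + 22y + 3z = -9.
With common normal n = (-6, 22, 3) (|n| = 23), the distance is |(-20) − (-9)|/|n| = 11/23.

11/23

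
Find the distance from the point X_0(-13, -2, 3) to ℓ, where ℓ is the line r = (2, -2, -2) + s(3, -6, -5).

6√5

Direction vector d = (3, -6, -5).
AP = (-15, 0, 5), and AP × d = (30, -60, 90).
|AP × d|² = 12600 and |d|² = 70, so the distance is √(12600/70) = √180 = 6√5.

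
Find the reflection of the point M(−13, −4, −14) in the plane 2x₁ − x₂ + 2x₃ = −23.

n = (2, −1, 2), |n|² = 9, n·M − (-23) = -27, so t = -27/9 = -3.
Foot F = M − (-3)·n = (−7, −7, −8); the reflection is 2F − M = (−1, −10, −2).

(-1, -10, -2)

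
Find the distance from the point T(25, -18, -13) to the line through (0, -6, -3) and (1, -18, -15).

A direction vector is d = (1, -12, -12).
AP = (25, -12, -10), and AP × d = (24, 290, -288).
|AP × d|² = 167620 and |d|² = 289, so the distance is √(167620/289) = √580 = 2√145.

2√145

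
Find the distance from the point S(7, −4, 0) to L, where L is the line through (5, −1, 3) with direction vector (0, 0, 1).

√13

Direction vector d = (0, 0, 1).
AP = (2, −3, −3); AP·d = -3, |AP|² = 22, |d|² = 1.
distance² = |AP|² − (AP·d)²/|d|² = 22 − 9/1 = 13, so the distance is √13.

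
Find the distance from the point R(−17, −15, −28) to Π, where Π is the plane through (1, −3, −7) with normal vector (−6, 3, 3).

The plane has equation n·(r − (1, −3, −7)) = 0, i.e. n·r = -36.
Then n·(−17, −15, −28) − (−36) = 9.
|n| = √(36 + 9 + 9) = 3√6, so the distance is |9|/(3√6) = 3/√6.

3/√6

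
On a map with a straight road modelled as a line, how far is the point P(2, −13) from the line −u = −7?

5

d = |(-1)·2 + 0·(-13) − (-7)| / √(1 + 0) = |5|/1 = 5.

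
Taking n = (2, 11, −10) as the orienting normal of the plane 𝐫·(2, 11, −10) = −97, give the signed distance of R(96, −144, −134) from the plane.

n·R − (-97) = 45.
|n| = 15, so the signed distance is 45/15 = 3.

3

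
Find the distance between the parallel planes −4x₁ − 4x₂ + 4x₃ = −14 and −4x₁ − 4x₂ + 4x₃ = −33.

Both planes have normal n = (−4, −4, 4), |n| = 4√3. Any point on the first plane is at distance |(-33) − (-14)|/|n| = 19/(4√3) from the second.

19√3/12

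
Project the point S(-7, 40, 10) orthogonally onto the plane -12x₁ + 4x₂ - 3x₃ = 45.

The perpendicular from S has direction n = (-12, 4, -3): r = (-7, 40, 10) + μ(-12, 4, -3).
Substitute into the plane: n·(S + μn) = 45 gives 214 + 169μ = 45, so μ = -1.
Foot = (-7, 40, 10) + (-1)·(-12, 4, -3) = (5, 36, 13).

(5, 36, 13)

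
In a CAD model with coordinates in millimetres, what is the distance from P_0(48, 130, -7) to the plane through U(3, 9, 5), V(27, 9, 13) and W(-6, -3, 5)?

3

UV = (24, 0, 8) and UW = (-9, -12, 0), so a normal is n = UV × UW = (96, -72, -288).
Then n·(48, 130, -7) - (-1800) = -936.
|n| = √(9216 + 5184 + 82944) = 312, so the distance is |-936|/312 = 3.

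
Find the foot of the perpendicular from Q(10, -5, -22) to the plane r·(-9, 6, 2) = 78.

(-8, 7, -18)

The perpendicular from Q has direction n = (-9, 6, 2): r = (10, -5, -22) + μ(-9, 6, 2).
Substitute into the plane: n·(Q + μn) = 78 gives -164 + 121μ = 78, so μ = 2.
Foot = (10, -5, -22) + 2·(-9, 6, 2) = (-8, 7, -18).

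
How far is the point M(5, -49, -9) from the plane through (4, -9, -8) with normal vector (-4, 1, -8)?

4

The plane has equation n·(r − (4, -9, -8)) = 0, i.e. n·r = 39.
Then n·(5, -49, -9) - 39 = -36.
|n| = √(16 + 1 + 64) = 9, so the distance is |-36|/9 = 4.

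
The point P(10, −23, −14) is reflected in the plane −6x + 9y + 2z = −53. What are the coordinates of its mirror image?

(-14, 13, -6)

With n = (−6, 9, 2), the signed offset is (n·P − (-53))/|n|² = -242/121 = -2.
P' = P − 2t·n = (10, −23, −14) − (-4)·(−6, 9, 2) = (−14, 13, −6).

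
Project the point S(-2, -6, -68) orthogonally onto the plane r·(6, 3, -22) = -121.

(-20, -15, -2)

The perpendicular from S has direction n = (6, 3, -22): r = (-2, -6, -68) + t(6, 3, -22).
Substitute into the plane: n·(S + tn) = -121 gives 1466 + 529t = -121, so t = -3.
Foot = (-2, -6, -68) + (-3)·(6, 3, -22) = (-20, -15, -2).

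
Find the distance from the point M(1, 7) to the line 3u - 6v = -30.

The normal to the line is n = (3, -6) with |n| = 3√5.
|n·M − (-30)| = |-39 − (-30)| = 9, so the distance is 9/(3√5) = 3/√5.

3/√5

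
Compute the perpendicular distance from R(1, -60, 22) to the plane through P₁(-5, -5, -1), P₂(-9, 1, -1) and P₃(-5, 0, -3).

P₁P₂ = (-4, 6, 0) and P₁P₃ = (0, 5, -2), so a normal is n = P₁P₂ × P₁P₃ = (-12, -8, -20).
n = (-12, -8, -20); n·P − 120 = -92; |n| = 4√38; distance = 92/(4√38) = 23√38/38.

23/√38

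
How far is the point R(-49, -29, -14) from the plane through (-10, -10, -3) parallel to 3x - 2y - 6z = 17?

13/7

Parallel planes share the normal n = (3, -2, -6); since (-10, -10, -3) lies on the plane, its equation is 3x - 2y - 6z = 8.
Then n·(-49, -29, -14) - 8 = -13.
|n| = √(9 + 4 + 36) = 7, so the distance is |-13|/7 = 13/7.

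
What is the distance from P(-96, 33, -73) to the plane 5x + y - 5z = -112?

10√51/17

n = (5, 1, -5); n·P − (-112) = 30; |n| = √51; distance = 30/√51.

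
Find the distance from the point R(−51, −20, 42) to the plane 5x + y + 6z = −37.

14/√62

d = |5·(-51) + 1·(-20) + 6·42 − (-37)| / √(25 + 1 + 36) = |14| / √62 = 14/√62.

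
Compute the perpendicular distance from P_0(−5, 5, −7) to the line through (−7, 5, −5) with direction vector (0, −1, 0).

Direction vector d = (0, −1, 0).
AP = (2, 0, −2), and AP × d = (−2, 0, −2).
|AP × d|² = 8 and |d|² = 1, so the distance is √8 = 2√2.

2√2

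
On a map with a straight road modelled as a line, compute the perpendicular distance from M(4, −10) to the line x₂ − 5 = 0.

15

The normal to the line is n = (0, 1) with |n| = 1.
|n·M − 5| = |-10 − 5| = 15, so the distance is 15/1 = 15.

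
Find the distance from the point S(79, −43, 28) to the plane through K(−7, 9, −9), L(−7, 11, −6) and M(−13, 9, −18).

KL = (0, 2, 3) and KM = (−6, 0, −9), so a normal is n = KL × KM = (−18, −18, 12).
Then n·(79, −43, 28) − (−144) = −168.
|n| = √(324 + 324 + 144) = 6√22, so the distance is |-168|/(6√22) = 14√22/11.

14√22/11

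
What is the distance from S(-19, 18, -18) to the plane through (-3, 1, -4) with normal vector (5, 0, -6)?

4/√61

The plane has equation n·(r − (-3, 1, -4)) = 0, i.e. n·r = 9.
Then n·(-19, 18, -18) - 9 = 4.
|n| = √(25 + 0 + 36) = √61, so the distance is |4|/√61 = 4√61/61.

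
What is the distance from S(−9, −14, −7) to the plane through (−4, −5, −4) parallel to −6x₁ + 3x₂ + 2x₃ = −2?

Parallel planes share the normal n = (−6, 3, 2); since (−4, −5, −4) lies on the plane, its equation is −6x₁ + 3x₂ + 2x₃ = 1.
Then n·(−9, −14, −7) − 1 = −3.
|n| = √(36 + 9 + 4) = 7, so the distance is |-3|/7 = 3/7.

3/7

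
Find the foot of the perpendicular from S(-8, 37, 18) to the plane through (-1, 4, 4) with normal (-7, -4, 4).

(-31/3, 107/3, 58/3)

n = (-7, -4, 4), |n|² = 81, and n·S − 7 = -27.
t = -27/81 = -1/3, so the foot is S − t·n = (-8, 37, 18) − (-1/3)·(-7, -4, 4) = (-31/3, 107/3, 58/3).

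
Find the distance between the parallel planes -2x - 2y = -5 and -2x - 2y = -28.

With common normal n = (-2, -2, 0) (|n| = 2√2), the distance is |(-5) − (-28)|/|n| = 23/(2√2) = 23√2/4.

23/(2√2)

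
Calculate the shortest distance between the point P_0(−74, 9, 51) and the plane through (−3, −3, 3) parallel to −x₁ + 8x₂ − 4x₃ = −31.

Parallel planes share the normal n = (−1, 8, −4); since (−3, −3, 3) lies on the plane, its equation is −x₁ + 8x₂ − 4x₃ = -33.
Then n·(−74, 9, 51) − (−33) = −25.
|n| = √(1 + 64 + 16) = 9, so the distance is |-25|/9 = 25/9.

25/9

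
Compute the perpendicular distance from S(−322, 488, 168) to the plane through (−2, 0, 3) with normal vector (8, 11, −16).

The plane has equation n·(r − (−2, 0, 3)) = 0, i.e. n·r = -64.
Then n·(−322, 488, 168) − (−64) = 168.
|n| = √(64 + 121 + 256) = 21, so the distance is |168|/21 = 8.

8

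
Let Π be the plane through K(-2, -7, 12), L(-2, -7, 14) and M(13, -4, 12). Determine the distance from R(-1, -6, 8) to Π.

KL = (0, 0, 2) and KM = (15, 3, 0), so a normal is n = KL × KM = (-6, 30, 0).
n = (-6, 30, 0); n·P − (-198) = 24; |n| = 6√26; distance = 24/(6√26) = 2√26/13.

4/√26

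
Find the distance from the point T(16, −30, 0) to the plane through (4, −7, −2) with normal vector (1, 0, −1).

The plane has equation n·(r − (4, −7, −2)) = 0, i.e. n·r = 6.
d = |1·16 + (-1)·0 − 6| / √(1 + 0 + 1) = |10| / √2 = 5√2.

5√2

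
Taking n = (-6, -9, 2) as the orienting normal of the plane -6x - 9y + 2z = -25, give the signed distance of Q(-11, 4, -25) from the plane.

n·Q − (-25) = 5.
|n| = 11, so the signed distance is 5/11.

5/11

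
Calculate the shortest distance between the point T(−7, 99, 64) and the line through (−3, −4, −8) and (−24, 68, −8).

√5809

A direction vector is d = (−21, 72, 0).
AP = (−4, 103, 72), and AP × d = (−5184, −1512, 1875).
|AP × d|² = 32675625 and |d|² = 5625, so the distance is √(32675625/5625) = √5809.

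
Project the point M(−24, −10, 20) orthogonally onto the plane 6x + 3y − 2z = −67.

The perpendicular from M has direction n = (6, 3, −2): r = (−24, −10, 20) + λ(6, 3, −2).
Substitute into the plane: n·(M + λn) = -67 gives -214 + 49λ = -67, so λ = 3.
Foot = (−24, −10, 20) + 3·(6, 3, −2) = (−6, −1, 14).

(-6, -1, 14)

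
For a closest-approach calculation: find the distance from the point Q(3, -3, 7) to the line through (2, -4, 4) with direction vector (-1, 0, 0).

Direction vector d = (-1, 0, 0).
AP = (1, 1, 3); AP·d = -1, |AP|² = 11, |d|² = 1.
distance² = |AP|² − (AP·d)²/|d|² = 11 − 1/1 = 10, so the distance is √10.

√10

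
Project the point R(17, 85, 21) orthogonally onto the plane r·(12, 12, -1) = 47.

(-31, 37, 25)

The perpendicular from R has direction n = (12, 12, -1): r = (17, 85, 21) + μ(12, 12, -1).
Substitute into the plane: n·(R + μn) = 47 gives 1203 + 289μ = 47, so μ = -4.
Foot = (17, 85, 21) + (-4)·(12, 12, -1) = (-31, 37, 25).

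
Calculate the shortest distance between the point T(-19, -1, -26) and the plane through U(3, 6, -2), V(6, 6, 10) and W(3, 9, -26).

8/9

UV = (3, 0, 12) and UW = (0, 3, -24), so a normal is n = UV × UW = (-36, 72, 9).
Then n·(-19, -1, -26) - 306 = 72.
|n| = √(1296 + 5184 + 81) = 81, so the distance is |72|/81 = 8/9.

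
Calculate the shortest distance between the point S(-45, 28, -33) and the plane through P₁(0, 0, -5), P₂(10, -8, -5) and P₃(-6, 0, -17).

P₁P₂ = (10, -8, 0) and P₁P₃ = (-6, 0, -12), so a normal is n = P₁P₂ × P₁P₃ = (96, 120, -48).
Then n·(-45, 28, -33) - 240 = 384.
|n| = √(9216 + 14400 + 2304) = 72√5, so the distance is |384|/(72√5) = 16/(3√5).

16√5/15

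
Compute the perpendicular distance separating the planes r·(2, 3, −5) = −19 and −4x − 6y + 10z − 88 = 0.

25/√38

Divide the second equation by -2 to match normals: 2x + 3y − 5z = -44.
With common normal n = (2, 3, −5) (|n| = √38), the distance is |(-19) − (-44)|/|n| = 25/√38.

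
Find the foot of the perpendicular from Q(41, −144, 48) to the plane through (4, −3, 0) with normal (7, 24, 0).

(76, -24, 48)

n = (7, 24, 0), |n|² = 625, and n·Q − (-44) = -3125.
t = -3125/625 = -5, so the foot is Q − t·n = (41, −144, 48) − (-5)·(7, 24, 0) = (76, −24, 48).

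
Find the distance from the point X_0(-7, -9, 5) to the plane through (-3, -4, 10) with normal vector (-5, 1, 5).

10/√51

The plane has equation n·(r − (-3, -4, 10)) = 0, i.e. n·r = 61.
Then n·(-7, -9, 5) - 61 = -10.
|n| = √(25 + 1 + 25) = √51, so the distance is |-10|/√51 = 10/√51.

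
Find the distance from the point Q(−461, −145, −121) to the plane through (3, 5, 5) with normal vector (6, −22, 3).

The plane has equation n·(r − (3, 5, 5)) = 0, i.e. n·r = -77.
Then n·(−461, −145, −121) − (−77) = 138.
|n| = √(36 + 484 + 9) = 23, so the distance is |138|/23 = 6.

6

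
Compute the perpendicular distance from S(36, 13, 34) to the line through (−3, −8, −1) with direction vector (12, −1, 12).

√586

Direction vector d = (12, −1, 12).
AP = (39, 21, 35); AP·d = 867, |AP|² = 3187, |d|² = 289.
distance² = |AP|² − (AP·d)²/|d|² = 3187 − 751689/289 = 586, so the distance is √586.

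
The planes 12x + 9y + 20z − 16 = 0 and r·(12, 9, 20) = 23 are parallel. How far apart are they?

7/25

Both planes have normal n = (12, 9, 20), |n| = 25. Any point on the first plane is at distance |23 − 16|/|n| = 7/25 from the second.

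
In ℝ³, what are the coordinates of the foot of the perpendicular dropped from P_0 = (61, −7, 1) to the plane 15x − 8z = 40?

n = (15, 0, −8), |n|² = 289, and n·P_0 − 40 = 867.
t = 867/289 = 3, so the foot is P_0 − t·n = (61, −7, 1) − 3·(15, 0, −8) = (16, −7, 25).

(16, -7, 25)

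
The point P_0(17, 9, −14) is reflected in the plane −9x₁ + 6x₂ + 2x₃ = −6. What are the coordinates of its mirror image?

With n = (−9, 6, 2), the signed offset is (n·P_0 − (-6))/|n|² = -121/121 = -1.
P_0' = P_0 − 2t·n = (17, 9, −14) − (-2)·(−9, 6, 2) = (−1, 21, −10).

(-1, 21, -10)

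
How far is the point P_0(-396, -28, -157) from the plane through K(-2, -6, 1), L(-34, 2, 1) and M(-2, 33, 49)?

KL = (-32, 8, 0) and KM = (0, 39, 48), so a normal is n = KL × KM = (384, 1536, -1248).
Then n·(-396, -28, -157) - (-11232) = 12096.
|n| = √(147456 + 2359296 + 1557504) = 2016, so the distance is |12096|/2016 = 6.

6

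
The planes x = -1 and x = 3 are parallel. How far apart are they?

4

Both planes have normal n = (1, 0, 0), |n| = 1. Any point on the first plane is at distance |3 − (-1)|/|n| = 4/1 = 4 from the second.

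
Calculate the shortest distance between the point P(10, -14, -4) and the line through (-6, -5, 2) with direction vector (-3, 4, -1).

√139

Direction vector d = (-3, 4, -1).
AP = (16, -9, -6); AP·d = -78, |AP|² = 373, |d|² = 26.
distance² = |AP|² − (AP·d)²/|d|² = 373 − 6084/26 = 139, so the distance is √139.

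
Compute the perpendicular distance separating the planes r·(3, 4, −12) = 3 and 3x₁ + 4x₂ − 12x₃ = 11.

8/13

With common normal n = (3, 4, −12) (|n| = 13), the distance is |3 − 11|/|n| = 8/13.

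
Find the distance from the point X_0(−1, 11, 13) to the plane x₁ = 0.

Normal vector n = (1, 0, 0), and n·(−1, 11, 13) − 0 = −1.
|n| = √(1 + 0 + 0) = 1, so the distance is |-1|/1 = 1.

1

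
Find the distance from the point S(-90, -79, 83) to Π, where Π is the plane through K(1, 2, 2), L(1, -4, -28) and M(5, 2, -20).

KL = (0, -6, -30) and KM = (4, 0, -22), so a normal is n = KL × KM = (132, -120, 24).
n = (132, -120, 24); n·P − (-60) = -348; |n| = 180; distance = 348/180 = 29/15.

29/15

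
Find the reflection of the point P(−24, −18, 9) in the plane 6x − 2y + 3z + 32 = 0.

(-12, -22, 15)

With n = (6, −2, 3), the signed offset is (n·P − (-32))/|n|² = -49/49 = -1.
P' = P − 2t·n = (−24, −18, 9) − (-2)·(6, −2, 3) = (−12, −22, 15).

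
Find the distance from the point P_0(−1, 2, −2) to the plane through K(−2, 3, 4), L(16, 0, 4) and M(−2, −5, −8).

19/√53

KL = (18, −3, 0) and KM = (0, −8, −12), so a normal is n = KL × KM = (36, 216, −144).
n = (36, 216, −144); n·P − 0 = 684; |n| = 36√53; distance = 684/(36√53) = 19/√53.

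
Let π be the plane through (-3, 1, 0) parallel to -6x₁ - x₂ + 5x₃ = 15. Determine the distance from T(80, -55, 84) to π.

Parallel planes share the normal n = (-6, -1, 5); since (-3, 1, 0) lies on the plane, its equation is -6x₁ - x₂ + 5x₃ = 17.
d = |(-6)·80 + (-1)·(-55) + 5·84 − 17| / √(36 + 1 + 25) = |-22| / √62 = 22/√62.

22/√62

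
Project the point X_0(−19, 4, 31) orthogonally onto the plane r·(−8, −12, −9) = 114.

n = (−8, −12, −9), |n|² = 289, and n·X_0 − 114 = -289.
t = -289/289 = -1, so the foot is X_0 − t·n = (−19, 4, 31) − (-1)·(−8, −12, −9) = (−27, −8, 22).

(-27, -8, 22)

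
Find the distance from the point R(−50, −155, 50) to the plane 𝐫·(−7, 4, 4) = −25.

5

d = |(-7)·(-50) + 4·(-155) + 4·50 − (-25)| / √(49 + 16 + 16) = |-45| / 9 = 5.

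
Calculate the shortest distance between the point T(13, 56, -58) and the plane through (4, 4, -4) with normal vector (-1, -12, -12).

15/17

The plane has equation n·(r − (4, 4, -4)) = 0, i.e. n·r = -4.
Then n·(13, 56, -58) - (-4) = 15.
|n| = √(1 + 144 + 144) = 17, so the distance is |15|/17 = 15/17.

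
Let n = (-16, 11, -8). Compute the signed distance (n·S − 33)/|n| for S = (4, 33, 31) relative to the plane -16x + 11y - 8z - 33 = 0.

n·S − 33 = 18.
|n| = 21, so the signed distance is 18/21 = 6/7.

6/7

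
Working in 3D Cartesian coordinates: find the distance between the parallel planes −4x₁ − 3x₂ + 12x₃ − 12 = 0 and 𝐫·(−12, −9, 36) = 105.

23/13

Divide the second equation by 3 to match normals: −4x₁ − 3x₂ + 12x₃ = 35.
Both planes have normal n = (−4, −3, 12), |n| = 13. Any point on the first plane is at distance |35 − 12|/|n| = 23/13 from the second.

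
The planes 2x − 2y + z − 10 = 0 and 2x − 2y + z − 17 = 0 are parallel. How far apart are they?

With common normal n = (2, −2, 1) (|n| = 3), the distance is |10 − 17|/|n| = 7/3.

7/3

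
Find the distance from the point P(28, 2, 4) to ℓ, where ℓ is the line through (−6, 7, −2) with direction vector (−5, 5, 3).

7√14

Direction vector d = (−5, 5, 3).
AP = (34, −5, 6); AP·d = -177, |AP|² = 1217, |d|² = 59.
distance² = |AP|² − (AP·d)²/|d|² = 1217 − 31329/59 = 686, so the distance is 7√14.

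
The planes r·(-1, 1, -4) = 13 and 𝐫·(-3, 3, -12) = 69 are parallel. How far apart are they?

Divide the second equation by 3 to match normals: -x + y - 4z = 23.
With common normal n = (-1, 1, -4) (|n| = 3√2), the distance is |13 − 23|/|n| = 10/(3√2) = 5√2/3.

5√2/3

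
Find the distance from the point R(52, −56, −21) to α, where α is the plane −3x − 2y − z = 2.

n = (−3, −2, −1); n·P − 2 = -25; |n| = √14; distance = 25/√14.

25√14/14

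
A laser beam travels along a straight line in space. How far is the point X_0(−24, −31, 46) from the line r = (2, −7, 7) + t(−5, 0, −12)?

Direction vector d = (−5, 0, −12).
AP = (−26, −24, 39), and AP × d = (288, −507, −120).
|AP × d|² = 354393 and |d|² = 169, so the distance is √(354393/169) = √2097 = 3√233.

3√233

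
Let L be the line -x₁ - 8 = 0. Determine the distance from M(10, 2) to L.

18

d = |(-1)·10 + 0·2 − 8| / √(1 + 0) = |-18|/1 = 18.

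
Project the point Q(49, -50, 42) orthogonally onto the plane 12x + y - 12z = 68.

The perpendicular from Q has direction n = (12, 1, -12): r = (49, -50, 42) + μ(12, 1, -12).
Substitute into the plane: n·(Q + μn) = 68 gives 34 + 289μ = 68, so μ = 2/17.
Foot = (49, -50, 42) + (2/17)·(12, 1, -12) = (857/17, -848/17, 690/17).

(857/17, -848/17, 690/17)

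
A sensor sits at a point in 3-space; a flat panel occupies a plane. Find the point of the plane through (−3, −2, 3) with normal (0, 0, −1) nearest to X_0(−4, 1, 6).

The perpendicular from X_0 has direction n = (0, 0, −1): r = (−4, 1, 6) + λ(0, 0, −1).
Substitute into the plane: n·(X_0 + λn) = -3 gives -6 + 1λ = -3, so λ = 3.
Foot = (−4, 1, 6) + 3·(0, 0, −1) = (−4, 1, 3).

(-4, 1, 3)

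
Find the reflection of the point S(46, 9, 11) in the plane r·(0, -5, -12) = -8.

With n = (0, -5, -12), the signed offset is (n·S − (-8))/|n|² = -169/169 = -1.
S' = S − 2t·n = (46, 9, 11) − (-2)·(0, -5, -12) = (46, -1, -13).

(46, -1, -13)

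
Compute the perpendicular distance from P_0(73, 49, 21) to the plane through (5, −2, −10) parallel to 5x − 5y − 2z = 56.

Parallel planes share the normal n = (5, −5, −2); since (5, −2, −10) lies on the plane, its equation is 5x − 5y − 2z = 55.
Then n·(73, 49, 21) − 55 = 23.
|n| = √(25 + 25 + 4) = 3√6, so the distance is |23|/(3√6) = 23√6/18.

23√6/18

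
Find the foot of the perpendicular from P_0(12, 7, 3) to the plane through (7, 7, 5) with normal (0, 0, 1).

(12, 7, 5)

The perpendicular from P_0 has direction n = (0, 0, 1): r = (12, 7, 3) + λ(0, 0, 1).
Substitute into the plane: n·(P_0 + λn) = 5 gives 3 + 1λ = 5, so λ = 2.
Foot = (12, 7, 3) + 2·(0, 0, 1) = (12, 7, 5).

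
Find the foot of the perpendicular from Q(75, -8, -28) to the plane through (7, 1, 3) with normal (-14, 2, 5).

The perpendicular from Q has direction n = (-14, 2, 5): r = (75, -8, -28) + μ(-14, 2, 5).
Substitute into the plane: n·(Q + μn) = -81 gives -1206 + 225μ = -81, so μ = 5.
Foot = (75, -8, -28) + 5·(-14, 2, 5) = (5, 2, -3).

(5, 2, -3)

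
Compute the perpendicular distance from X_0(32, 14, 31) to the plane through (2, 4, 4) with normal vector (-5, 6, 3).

The plane has equation n·(r − (2, 4, 4)) = 0, i.e. n·r = 26.
Then n·(32, 14, 31) - 26 = -9.
|n| = √(25 + 36 + 9) = √70, so the distance is |-9|/√70 = 9√70/70.

9√70/70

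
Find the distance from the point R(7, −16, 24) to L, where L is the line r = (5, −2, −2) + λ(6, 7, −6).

Direction vector d = (6, 7, −6).
AP = (2, −14, 26), and AP × d = (−98, 168, 98).
|AP × d|² = 47432 and |d|² = 121, so the distance is √(47432/121) = √392 = 14√2.

14√2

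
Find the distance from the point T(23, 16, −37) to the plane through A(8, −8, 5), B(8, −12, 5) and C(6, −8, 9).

12/√5

AB = (0, −4, 0) and AC = (−2, 0, 4), so a normal is n = AB × AC = (−16, 0, −8).
Then n·(23, 16, −37) − (−168) = 96.
|n| = √(256 + 0 + 64) = 8√5, so the distance is |96|/(8√5) = 12/√5.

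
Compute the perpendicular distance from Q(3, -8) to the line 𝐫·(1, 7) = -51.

√2/5

d = |1·3 + 7·(-8) − (-51)| / √(1 + 49) = |-2|/(5√2) = √2/5.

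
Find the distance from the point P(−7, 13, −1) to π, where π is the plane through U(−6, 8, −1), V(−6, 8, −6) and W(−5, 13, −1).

5√26/13

UV = (0, 0, −5) and UW = (1, 5, 0), so a normal is n = UV × UW = (25, −5, 0).
Then n·(−7, 13, −1) − (−190) = −50.
|n| = √(625 + 25 + 0) = 5√26, so the distance is |-50|/(5√26) = 10/√26.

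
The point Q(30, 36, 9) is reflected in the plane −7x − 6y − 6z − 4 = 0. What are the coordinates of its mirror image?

With n = (−7, −6, −6), the signed offset is (n·Q − 4)/|n|² = -484/121 = -4.
Q' = Q − 2t·n = (30, 36, 9) − (-8)·(−7, −6, −6) = (−26, −12, −39).

(-26, -12, -39)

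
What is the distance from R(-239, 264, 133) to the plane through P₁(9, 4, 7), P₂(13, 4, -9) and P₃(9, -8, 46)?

4

P₁P₂ = (4, 0, -16) and P₁P₃ = (0, -12, 39), so a normal is n = P₁P₂ × P₁P₃ = (-192, -156, -48).
d = |(-192)·(-239) + (-156)·264 + (-48)·133 − (-2688)| / √(36864 + 24336 + 2304) = |1008| / 252 = 4.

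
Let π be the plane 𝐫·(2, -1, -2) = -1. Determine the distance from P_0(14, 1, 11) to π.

2

Normal vector n = (2, -1, -2), and n·(14, 1, 11) - (-1) = 6.
|n| = √(4 + 1 + 4) = 3, so the distance is |6|/3 = 2.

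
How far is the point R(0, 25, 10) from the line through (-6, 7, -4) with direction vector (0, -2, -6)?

14

Direction vector d = (0, -2, -6).
AP = (6, 18, 14); AP·d = -120, |AP|² = 556, |d|² = 40.
distance² = |AP|² − (AP·d)²/|d|² = 556 − 14400/40 = 196, so the distance is 14.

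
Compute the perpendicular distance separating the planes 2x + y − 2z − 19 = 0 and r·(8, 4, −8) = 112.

3

Divide the second equation by 4 to match normals: 2x + y − 2z = 28.
Both planes have normal n = (2, 1, −2), |n| = 3. Any point on the first plane is at distance |28 − 19|/|n| = 9/3 = 3 from the second.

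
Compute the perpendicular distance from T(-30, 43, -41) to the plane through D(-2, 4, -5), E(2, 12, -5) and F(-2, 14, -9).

DE = (4, 8, 0) and DF = (0, 10, -4), so a normal is n = DE × DF = (-32, 16, 40).
Then n·(-30, 43, -41) - (-72) = 80.
|n| = √(1024 + 256 + 1600) = 24√5, so the distance is |80|/(24√5) = 2√5/3.

2√5/3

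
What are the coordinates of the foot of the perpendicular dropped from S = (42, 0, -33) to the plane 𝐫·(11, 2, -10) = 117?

The perpendicular from S has direction n = (11, 2, -10): r = (42, 0, -33) + λ(11, 2, -10).
Substitute into the plane: n·(S + λn) = 117 gives 792 + 225λ = 117, so λ = -3.
Foot = (42, 0, -33) + (-3)·(11, 2, -10) = (9, -6, -3).

(9, -6, -3)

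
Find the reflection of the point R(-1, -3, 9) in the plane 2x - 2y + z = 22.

n = (2, -2, 1), |n|² = 9, n·R − 22 = -9, so t = -9/9 = -1.
Foot F = R − (-1)·n = (1, -5, 10); the reflection is 2F − R = (3, -7, 11).

(3, -7, 11)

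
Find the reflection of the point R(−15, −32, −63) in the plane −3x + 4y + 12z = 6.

n = (−3, 4, 12), |n|² = 169, n·R − 6 = -845, so t = -845/169 = -5.
Foot F = R − (-5)·n = (−30, −12, −3); the reflection is 2F − R = (−45, 8, 57).

(-45, 8, 57)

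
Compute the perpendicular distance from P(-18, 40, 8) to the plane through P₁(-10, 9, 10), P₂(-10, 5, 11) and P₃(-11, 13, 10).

P₁P₂ = (0, -4, 1) and P₁P₃ = (-1, 4, 0), so a normal is n = P₁P₂ × P₁P₃ = (-4, -1, -4).
Then n·(-18, 40, 8) - (-9) = 9.
|n| = √(16 + 1 + 16) = √33, so the distance is |9|/√33 = 3√33/11.

3√33/11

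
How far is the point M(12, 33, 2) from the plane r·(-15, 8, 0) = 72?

d = |(-15)·12 + 8·33 − 72| / √(225 + 64 + 0) = |12| / 17 = 12/17.

12/17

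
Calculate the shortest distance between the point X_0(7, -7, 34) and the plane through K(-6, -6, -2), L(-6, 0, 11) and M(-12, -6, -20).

5/23

KL = (0, 6, 13) and KM = (-6, 0, -18), so a normal is n = KL × KM = (-108, -78, 36).
d = |(-108)·7 + (-78)·(-7) + 36·34 − 1044| / √(11664 + 6084 + 1296) = |-30| / 138 = 5/23.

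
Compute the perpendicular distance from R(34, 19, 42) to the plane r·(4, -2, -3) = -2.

d = |4·34 + (-2)·19 + (-3)·42 − (-2)| / √(16 + 4 + 9) = |-26| / √29 = 26√29/29.

26√29/29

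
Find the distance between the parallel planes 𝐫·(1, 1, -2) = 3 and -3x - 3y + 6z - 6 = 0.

5√6/6

Divide the second equation by -3 to match normals: x + y - 2z = -2.
With common normal n = (1, 1, -2) (|n| = √6), the distance is |3 − (-2)|/|n| = 5/√6.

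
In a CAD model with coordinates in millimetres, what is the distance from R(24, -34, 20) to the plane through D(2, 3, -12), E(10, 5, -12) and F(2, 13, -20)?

DE = (8, 2, 0) and DF = (0, 10, -8), so a normal is n = DE × DF = (-16, 64, 80).
Then n·(24, -34, 20) - (-800) = -160.
|n| = √(256 + 4096 + 6400) = 16√42, so the distance is |-160|/(16√42) = 10/√42.

10/√42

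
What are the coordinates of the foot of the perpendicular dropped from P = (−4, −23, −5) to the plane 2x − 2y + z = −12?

The perpendicular from P has direction n = (2, −2, 1): r = (−4, −23, −5) + μ(2, −2, 1).
Substitute into the plane: n·(P + μn) = -12 gives 33 + 9μ = -12, so μ = -5.
Foot = (−4, −23, −5) + (-5)·(2, −2, 1) = (−14, −13, −10).

(-14, -13, -10)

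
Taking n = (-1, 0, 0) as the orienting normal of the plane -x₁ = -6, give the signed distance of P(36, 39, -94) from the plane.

n·P − (-6) = -30.
|n| = 1, so the signed distance is -30/1 = -30.

-30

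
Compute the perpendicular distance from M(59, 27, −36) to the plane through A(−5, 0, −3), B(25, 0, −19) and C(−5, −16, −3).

1

AB = (30, 0, −16) and AC = (0, −16, 0), so a normal is n = AB × AC = (−256, 0, −480).
n = (−256, 0, −480); n·P − 2720 = -544; |n| = 544; distance = 544/544 = 1.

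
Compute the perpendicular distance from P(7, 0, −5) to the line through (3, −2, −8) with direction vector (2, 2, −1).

Direction vector d = (2, 2, −1).
AP = (4, 2, 3), and AP × d = (−8, 10, 4).
|AP × d|² = 180 and |d|² = 9, so the distance is √(180/9) = √20 = 2√5.

2√5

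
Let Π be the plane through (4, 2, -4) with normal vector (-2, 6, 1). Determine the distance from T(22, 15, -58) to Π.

The plane has equation n·(r − (4, 2, -4)) = 0, i.e. n·r = 0.
Then n·(22, 15, -58) - 0 = -12.
|n| = √(4 + 36 + 1) = √41, so the distance is |-12|/√41 = 12√41/41.

12/√41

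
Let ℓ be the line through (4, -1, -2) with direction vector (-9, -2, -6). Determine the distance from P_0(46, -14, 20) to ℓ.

Direction vector d = (-9, -2, -6).
AP = (42, -13, 22); AP·d = -484, |AP|² = 2417, |d|² = 121.
distance² = |AP|² − (AP·d)²/|d|² = 2417 − 234256/121 = 481, so the distance is √481.

√481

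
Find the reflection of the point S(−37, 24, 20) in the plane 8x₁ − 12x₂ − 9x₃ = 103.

With n = (8, −12, −9), the signed offset is (n·S − 103)/|n|² = -867/289 = -3.
S' = S − 2t·n = (−37, 24, 20) − (-6)·(8, −12, −9) = (11, −48, −34).

(11, -48, -34)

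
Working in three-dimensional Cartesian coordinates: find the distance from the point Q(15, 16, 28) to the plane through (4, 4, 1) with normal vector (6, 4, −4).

The plane has equation n·(r − (4, 4, 1)) = 0, i.e. n·r = 36.
Then n·(15, 16, 28) − 36 = 6.
|n| = √(36 + 16 + 16) = 2√17, so the distance is |6|/(2√17) = 3/√17.

3/√17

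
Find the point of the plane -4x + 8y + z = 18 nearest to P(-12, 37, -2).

(4, 5, -6)

The perpendicular from P has direction n = (-4, 8, 1): r = (-12, 37, -2) + μ(-4, 8, 1).
Substitute into the plane: n·(P + μn) = 18 gives 342 + 81μ = 18, so μ = -4.
Foot = (-12, 37, -2) + (-4)·(-4, 8, 1) = (4, 5, -6).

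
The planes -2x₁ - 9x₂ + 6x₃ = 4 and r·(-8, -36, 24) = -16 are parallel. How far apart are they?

8/11

Divide the second equation by 4 to match normals: -2x₁ - 9x₂ + 6x₃ = -4.
With common normal n = (-2, -9, 6) (|n| = 11), the distance is |4 − (-4)|/|n| = 8/11.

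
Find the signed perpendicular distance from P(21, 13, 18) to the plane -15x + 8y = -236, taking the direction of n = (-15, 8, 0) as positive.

25/17

n·P − (-236) = 25.
|n| = 17, so the signed distance is 25/17.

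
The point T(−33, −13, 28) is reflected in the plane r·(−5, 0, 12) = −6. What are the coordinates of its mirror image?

With n = (−5, 0, 12), the signed offset is (n·T − (-6))/|n|² = 507/169 = 3.
T' = T − 2t·n = (−33, −13, 28) − 6·(−5, 0, 12) = (−3, −13, −44).

(-3, -13, -44)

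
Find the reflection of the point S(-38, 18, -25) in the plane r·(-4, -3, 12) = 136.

With n = (-4, -3, 12), the signed offset is (n·S − 136)/|n|² = -338/169 = -2.
S' = S − 2t·n = (-38, 18, -25) − (-4)·(-4, -3, 12) = (-54, 6, 23).

(-54, 6, 23)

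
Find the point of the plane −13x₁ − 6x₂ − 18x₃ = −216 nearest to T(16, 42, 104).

(-36, 18, 32)

The perpendicular from T has direction n = (−13, −6, −18): r = (16, 42, 104) + μ(−13, −6, −18).
Substitute into the plane: n·(T + μn) = -216 gives -2332 + 529μ = -216, so μ = 4.
Foot = (16, 42, 104) + 4·(−13, −6, −18) = (−36, 18, 32).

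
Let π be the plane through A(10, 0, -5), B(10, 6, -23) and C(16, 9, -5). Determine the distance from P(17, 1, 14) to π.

AB = (0, 6, -18) and AC = (6, 9, 0), so a normal is n = AB × AC = (162, -108, -36).
n = (162, -108, -36); n·P − 1800 = 342; |n| = 198; distance = 342/198 = 19/11.

19/11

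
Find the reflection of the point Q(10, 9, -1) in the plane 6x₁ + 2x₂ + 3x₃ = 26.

(-2, 5, -7)

n = (6, 2, 3), |n|² = 49, n·Q − 26 = 49, so t = 49/49 = 1.
Foot F = Q − 1·n = (4, 7, -4); the reflection is 2F − Q = (-2, 5, -7).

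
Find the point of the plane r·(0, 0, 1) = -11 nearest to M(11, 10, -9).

(11, 10, -11)

n = (0, 0, 1), |n|² = 1, and n·M − (-11) = 2.
t = 2/1 = 2, so the foot is M − t·n = (11, 10, -9) − 2·(0, 0, 1) = (11, 10, -11).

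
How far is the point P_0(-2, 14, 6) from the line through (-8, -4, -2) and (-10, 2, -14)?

2√106

A direction vector is d = (-2, 6, -12).
AP = (6, 18, 8); AP·d = 0, |AP|² = 424, |d|² = 184.
distance² = |AP|² − (AP·d)²/|d|² = 424 − 0/184 = 424, so the distance is 2√106.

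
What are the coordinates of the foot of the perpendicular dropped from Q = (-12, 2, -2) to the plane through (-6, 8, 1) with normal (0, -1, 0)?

The perpendicular from Q has direction n = (0, -1, 0): r = (-12, 2, -2) + λ(0, -1, 0).
Substitute into the plane: n·(Q + λn) = -8 gives -2 + 1λ = -8, so λ = -6.
Foot = (-12, 2, -2) + (-6)·(0, -1, 0) = (-12, 8, -2).

(-12, 8, -2)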